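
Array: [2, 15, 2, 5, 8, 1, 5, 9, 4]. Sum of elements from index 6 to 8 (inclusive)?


Prefix sums: [0, 2, 17, 19, 24, 32, 33, 38, 47, 51]
Sum[6..8] = prefix[9] - prefix[6] = 51 - 33 = 18


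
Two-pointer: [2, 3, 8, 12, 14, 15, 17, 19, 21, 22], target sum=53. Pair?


Two pointers: lo=0, hi=9
No pair sums to 53


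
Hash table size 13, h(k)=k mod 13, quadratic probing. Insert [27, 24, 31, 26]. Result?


Insertions: 27->slot 1; 24->slot 11; 31->slot 5; 26->slot 0
Table: [26, 27, None, None, None, 31, None, None, None, None, None, 24, None]


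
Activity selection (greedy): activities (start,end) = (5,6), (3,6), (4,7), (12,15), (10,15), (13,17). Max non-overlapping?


Greedy: pick earliest-ending, then skip overlaps.
Selected (2 activities): [(5, 6), (12, 15)]


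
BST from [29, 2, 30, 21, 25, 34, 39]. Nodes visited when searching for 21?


BST root = 29
Search for 21: compare at each node
Path: [29, 2, 21]


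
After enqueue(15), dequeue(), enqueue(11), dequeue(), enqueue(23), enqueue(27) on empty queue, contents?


enqueue(15) -> [15]
dequeue() returns 15 -> []
enqueue(11) -> [11]
dequeue() returns 11 -> []
enqueue(23) -> [23]
enqueue(27) -> [23, 27]
Final queue (front to back): [23, 27]


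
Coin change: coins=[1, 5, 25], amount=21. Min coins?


dp[0]=0; dp[i]=1+min(dp[i-c] for c in coins)
...dp[16]=4, dp[17]=5, dp[18]=6, dp[19]=7, dp[20]=4, dp[21]=5
Minimum coins for 21 = 5


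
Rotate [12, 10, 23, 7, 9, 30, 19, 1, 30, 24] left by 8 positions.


Left rotate by 8: [30, 24, 12, 10, 23, 7, 9, 30, 19, 1]


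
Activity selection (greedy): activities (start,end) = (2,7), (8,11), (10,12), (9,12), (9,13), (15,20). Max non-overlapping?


Greedy: pick earliest-ending, then skip overlaps.
Selected (3 activities): [(2, 7), (8, 11), (15, 20)]


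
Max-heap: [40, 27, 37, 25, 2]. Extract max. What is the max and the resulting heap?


Max = 40
Replace root with last, heapify down
Resulting heap: [37, 27, 2, 25]


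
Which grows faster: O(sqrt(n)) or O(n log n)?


sublinear grows slower than linearithmic
O(sqrt(n)) is asymptotically smaller; O(n log n) grows faster


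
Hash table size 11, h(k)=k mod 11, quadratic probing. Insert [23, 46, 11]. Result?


Insertions: 23->slot 1; 46->slot 2; 11->slot 0
Table: [11, 23, 46, None, None, None, None, None, None, None, None]


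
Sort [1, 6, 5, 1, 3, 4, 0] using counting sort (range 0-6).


Count array: [1, 2, 0, 1, 1, 1, 1]
Reconstruct: [0, 1, 1, 3, 4, 5, 6]


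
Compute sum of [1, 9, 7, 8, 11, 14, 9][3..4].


Prefix sums: [0, 1, 10, 17, 25, 36, 50, 59]
Sum[3..4] = prefix[5] - prefix[3] = 36 - 17 = 19


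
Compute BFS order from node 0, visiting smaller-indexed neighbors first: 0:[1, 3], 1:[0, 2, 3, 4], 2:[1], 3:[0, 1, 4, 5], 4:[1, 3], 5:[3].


BFS queue: start with [0]
Visit order: [0, 1, 3, 2, 4, 5]


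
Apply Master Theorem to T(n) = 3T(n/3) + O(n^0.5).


a=3, b=3, c=0.5. log_3(3)=1 > c=0.5. Case 1: O(n^log_b(a)) = O(n)
Complexity: O(n)


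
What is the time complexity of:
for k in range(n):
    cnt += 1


Per nesting level: O(n) = O(n)
Complexity: O(n)


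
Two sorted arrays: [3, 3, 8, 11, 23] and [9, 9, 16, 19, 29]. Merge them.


Compare heads, take smaller each step.
Merged: [3, 3, 8, 9, 9, 11, 16, 19, 23, 29]


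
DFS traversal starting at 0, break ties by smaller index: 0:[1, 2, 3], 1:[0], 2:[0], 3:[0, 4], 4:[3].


DFS stack-based: start with [0]
Visit order: [0, 1, 2, 3, 4]


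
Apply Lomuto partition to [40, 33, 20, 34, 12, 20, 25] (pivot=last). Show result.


Elements <= 25 go left of pivot.
Result: [20, 12, 20, 25, 33, 40, 34], pivot at index 3


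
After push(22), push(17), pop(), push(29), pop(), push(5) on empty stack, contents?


push(22) -> [22]
push(17) -> [22, 17]
pop() returns 17 -> [22]
push(29) -> [22, 29]
pop() returns 29 -> [22]
push(5) -> [22, 5]
Final stack (bottom to top): [22, 5]


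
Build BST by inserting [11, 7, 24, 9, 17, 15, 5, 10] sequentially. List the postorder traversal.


Root = 11; build tree by BST insertion.
Postorder traversal: [5, 10, 9, 7, 15, 17, 24, 11]


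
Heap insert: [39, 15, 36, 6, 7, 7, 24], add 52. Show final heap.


Append 52: [39, 15, 36, 6, 7, 7, 24, 52]
Bubble up: swap idx 7(52) with idx 3(6); swap idx 3(52) with idx 1(15); swap idx 1(52) with idx 0(39)
Result: [52, 39, 36, 15, 7, 7, 24, 6]


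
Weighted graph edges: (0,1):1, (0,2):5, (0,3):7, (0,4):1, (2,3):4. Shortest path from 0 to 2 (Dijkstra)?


Dijkstra from 0:
Distances: {0: 0, 1: 1, 2: 5, 3: 7, 4: 1}
Shortest distance to 2 = 5, path = [0, 2]


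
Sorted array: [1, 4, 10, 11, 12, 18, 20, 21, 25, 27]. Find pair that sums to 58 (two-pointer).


Two pointers: lo=0, hi=9
No pair sums to 58


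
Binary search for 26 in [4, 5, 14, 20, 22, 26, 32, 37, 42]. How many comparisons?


Search for 26:
[0,8] mid=4 arr[4]=22
[5,8] mid=6 arr[6]=32
[5,5] mid=5 arr[5]=26
Total: 3 comparisons


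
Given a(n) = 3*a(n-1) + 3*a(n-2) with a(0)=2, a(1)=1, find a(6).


Build bottom-up:
...a(4)=117, a(5)=441, a(6)=3*441+3*117=1674


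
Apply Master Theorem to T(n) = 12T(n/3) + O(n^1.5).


a=12, b=3, c=1.5. log_3(12)=2.262 > c=1.5. Case 1: O(n^log_b(a)) = O(n^2.262)
Complexity: O(n^2.262)


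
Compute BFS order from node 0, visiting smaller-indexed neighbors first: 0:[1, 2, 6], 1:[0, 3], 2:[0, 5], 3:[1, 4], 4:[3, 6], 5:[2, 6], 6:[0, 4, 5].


BFS queue: start with [0]
Visit order: [0, 1, 2, 6, 3, 5, 4]


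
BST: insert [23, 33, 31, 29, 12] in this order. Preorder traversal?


Root = 23; build tree by BST insertion.
Preorder traversal: [23, 12, 33, 31, 29]


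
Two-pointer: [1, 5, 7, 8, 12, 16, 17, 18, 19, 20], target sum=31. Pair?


Two pointers: lo=0, hi=9
Found pair: (12, 19) summing to 31


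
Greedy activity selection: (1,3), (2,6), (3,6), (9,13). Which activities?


Greedy: pick earliest-ending, then skip overlaps.
Selected (3 activities): [(1, 3), (3, 6), (9, 13)]


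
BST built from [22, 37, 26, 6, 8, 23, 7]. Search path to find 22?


BST root = 22
Search for 22: compare at each node
Path: [22]


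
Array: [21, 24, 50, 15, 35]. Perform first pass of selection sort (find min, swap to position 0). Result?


After one pass: [15, 24, 50, 21, 35]


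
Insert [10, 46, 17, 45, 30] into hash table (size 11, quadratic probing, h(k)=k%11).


Insertions: 10->slot 10; 46->slot 2; 17->slot 6; 45->slot 1; 30->slot 8
Table: [None, 45, 46, None, None, None, 17, None, 30, None, 10]


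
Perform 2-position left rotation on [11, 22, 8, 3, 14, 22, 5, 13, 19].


Left rotate by 2: [8, 3, 14, 22, 5, 13, 19, 11, 22]


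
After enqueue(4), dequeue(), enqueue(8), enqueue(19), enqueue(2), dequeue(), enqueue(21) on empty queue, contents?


enqueue(4) -> [4]
dequeue() returns 4 -> []
enqueue(8) -> [8]
enqueue(19) -> [8, 19]
enqueue(2) -> [8, 19, 2]
dequeue() returns 8 -> [19, 2]
enqueue(21) -> [19, 2, 21]
Final queue (front to back): [19, 2, 21]


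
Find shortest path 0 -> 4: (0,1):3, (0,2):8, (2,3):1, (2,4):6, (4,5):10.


Dijkstra from 0:
Distances: {0: 0, 1: 3, 2: 8, 3: 9, 4: 14, 5: 24}
Shortest distance to 4 = 14, path = [0, 2, 4]


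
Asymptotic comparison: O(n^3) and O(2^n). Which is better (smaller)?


cubic grows slower than exponential
O(n^3) is asymptotically smaller; O(2^n) grows faster


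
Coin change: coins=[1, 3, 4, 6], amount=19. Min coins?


dp[0]=0; dp[i]=1+min(dp[i-c] for c in coins)
...dp[14]=3, dp[15]=3, dp[16]=3, dp[17]=4, dp[18]=3, dp[19]=4
Minimum coins for 19 = 4


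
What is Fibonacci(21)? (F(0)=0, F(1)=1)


F(n)=F(n-1)+F(n-2)
...F(19)=4181, F(20)=6765, F(21)=10946


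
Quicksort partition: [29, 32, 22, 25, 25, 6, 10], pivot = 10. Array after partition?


Elements <= 10 go left of pivot.
Result: [6, 10, 22, 25, 25, 29, 32], pivot at index 1


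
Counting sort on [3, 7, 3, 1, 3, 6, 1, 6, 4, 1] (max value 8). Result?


Count array: [0, 3, 0, 3, 1, 0, 2, 1, 0]
Reconstruct: [1, 1, 1, 3, 3, 3, 4, 6, 6, 7]


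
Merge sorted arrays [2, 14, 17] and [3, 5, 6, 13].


Compare heads, take smaller each step.
Merged: [2, 3, 5, 6, 13, 14, 17]


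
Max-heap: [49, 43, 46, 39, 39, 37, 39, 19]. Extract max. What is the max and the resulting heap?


Max = 49
Replace root with last, heapify down
Resulting heap: [46, 43, 39, 39, 39, 37, 19]


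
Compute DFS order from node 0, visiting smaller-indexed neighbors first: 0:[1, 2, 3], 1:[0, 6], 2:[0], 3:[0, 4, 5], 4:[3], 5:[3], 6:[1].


DFS stack-based: start with [0]
Visit order: [0, 1, 6, 2, 3, 4, 5]


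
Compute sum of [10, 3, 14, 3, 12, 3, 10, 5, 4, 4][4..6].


Prefix sums: [0, 10, 13, 27, 30, 42, 45, 55, 60, 64, 68]
Sum[4..6] = prefix[7] - prefix[4] = 55 - 30 = 25


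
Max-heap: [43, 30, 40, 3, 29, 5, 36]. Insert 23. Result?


Append 23: [43, 30, 40, 3, 29, 5, 36, 23]
Bubble up: swap idx 7(23) with idx 3(3)
Result: [43, 30, 40, 23, 29, 5, 36, 3]


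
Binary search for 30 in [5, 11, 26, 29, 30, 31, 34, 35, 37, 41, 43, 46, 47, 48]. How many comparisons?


Search for 30:
[0,13] mid=6 arr[6]=34
[0,5] mid=2 arr[2]=26
[3,5] mid=4 arr[4]=30
Total: 3 comparisons


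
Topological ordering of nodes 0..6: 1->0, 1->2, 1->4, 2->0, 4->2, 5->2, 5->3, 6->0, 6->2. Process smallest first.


Kahn's algorithm, process smallest node first
Order: [1, 4, 5, 3, 6, 2, 0]


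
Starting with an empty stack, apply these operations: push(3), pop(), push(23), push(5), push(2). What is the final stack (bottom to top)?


push(3) -> [3]
pop() returns 3 -> []
push(23) -> [23]
push(5) -> [23, 5]
push(2) -> [23, 5, 2]
Final stack (bottom to top): [23, 5, 2]


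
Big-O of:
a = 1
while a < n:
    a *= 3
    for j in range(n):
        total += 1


Per nesting level: O(log n) * O(n) = O(n log n)
Complexity: O(n log n)


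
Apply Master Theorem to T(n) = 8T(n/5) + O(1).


a=8, b=5, c=0. log_5(8)=1.292 > c=0. Case 1: O(n^log_b(a)) = O(n^1.292)
Complexity: O(n^1.292)


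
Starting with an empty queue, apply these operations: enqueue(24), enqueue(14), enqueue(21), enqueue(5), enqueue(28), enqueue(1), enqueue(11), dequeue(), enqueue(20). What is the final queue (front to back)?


enqueue(24) -> [24]
enqueue(14) -> [24, 14]
enqueue(21) -> [24, 14, 21]
enqueue(5) -> [24, 14, 21, 5]
enqueue(28) -> [24, 14, 21, 5, 28]
enqueue(1) -> [24, 14, 21, 5, 28, 1]
enqueue(11) -> [24, 14, 21, 5, 28, 1, 11]
dequeue() returns 24 -> [14, 21, 5, 28, 1, 11]
enqueue(20) -> [14, 21, 5, 28, 1, 11, 20]
Final queue (front to back): [14, 21, 5, 28, 1, 11, 20]


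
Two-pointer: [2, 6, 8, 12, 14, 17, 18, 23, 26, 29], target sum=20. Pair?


Two pointers: lo=0, hi=9
Found pair: (2, 18) summing to 20


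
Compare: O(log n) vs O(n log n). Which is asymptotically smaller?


logarithmic grows slower than linearithmic
O(log n) is asymptotically smaller; O(n log n) grows faster


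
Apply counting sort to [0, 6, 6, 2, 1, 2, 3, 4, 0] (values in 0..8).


Count array: [2, 1, 2, 1, 1, 0, 2, 0, 0]
Reconstruct: [0, 0, 1, 2, 2, 3, 4, 6, 6]


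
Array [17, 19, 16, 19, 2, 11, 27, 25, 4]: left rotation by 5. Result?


Left rotate by 5: [11, 27, 25, 4, 17, 19, 16, 19, 2]


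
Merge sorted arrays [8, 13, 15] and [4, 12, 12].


Compare heads, take smaller each step.
Merged: [4, 8, 12, 12, 13, 15]


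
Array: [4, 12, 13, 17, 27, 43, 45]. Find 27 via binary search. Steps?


Search for 27:
[0,6] mid=3 arr[3]=17
[4,6] mid=5 arr[5]=43
[4,4] mid=4 arr[4]=27
Total: 3 comparisons


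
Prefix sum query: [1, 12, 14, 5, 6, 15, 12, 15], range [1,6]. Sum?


Prefix sums: [0, 1, 13, 27, 32, 38, 53, 65, 80]
Sum[1..6] = prefix[7] - prefix[1] = 65 - 1 = 64


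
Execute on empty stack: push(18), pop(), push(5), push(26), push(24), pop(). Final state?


push(18) -> [18]
pop() returns 18 -> []
push(5) -> [5]
push(26) -> [5, 26]
push(24) -> [5, 26, 24]
pop() returns 24 -> [5, 26]
Final stack (bottom to top): [5, 26]


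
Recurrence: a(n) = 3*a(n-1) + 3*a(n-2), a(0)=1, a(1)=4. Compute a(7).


Build bottom-up:
...a(5)=819, a(6)=3105, a(7)=3*3105+3*819=11772


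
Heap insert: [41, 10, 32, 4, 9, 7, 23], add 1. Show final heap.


Append 1: [41, 10, 32, 4, 9, 7, 23, 1]
Bubble up: no swaps needed
Result: [41, 10, 32, 4, 9, 7, 23, 1]


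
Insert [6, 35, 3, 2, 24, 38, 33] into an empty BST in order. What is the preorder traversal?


Root = 6; build tree by BST insertion.
Preorder traversal: [6, 3, 2, 35, 24, 33, 38]


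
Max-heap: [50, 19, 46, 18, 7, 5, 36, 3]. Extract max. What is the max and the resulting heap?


Max = 50
Replace root with last, heapify down
Resulting heap: [46, 19, 36, 18, 7, 5, 3]


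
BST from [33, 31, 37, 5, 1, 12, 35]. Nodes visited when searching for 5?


BST root = 33
Search for 5: compare at each node
Path: [33, 31, 5]


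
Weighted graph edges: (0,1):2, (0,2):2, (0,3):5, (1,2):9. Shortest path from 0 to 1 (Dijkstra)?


Dijkstra from 0:
Distances: {0: 0, 1: 2, 2: 2, 3: 5}
Shortest distance to 1 = 2, path = [0, 1]


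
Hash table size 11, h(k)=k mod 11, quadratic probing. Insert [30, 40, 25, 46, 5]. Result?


Insertions: 30->slot 8; 40->slot 7; 25->slot 3; 46->slot 2; 5->slot 5
Table: [None, None, 46, 25, None, 5, None, 40, 30, None, None]


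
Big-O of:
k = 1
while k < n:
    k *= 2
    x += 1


Per nesting level: O(log n) = O(log n)
Complexity: O(log n)


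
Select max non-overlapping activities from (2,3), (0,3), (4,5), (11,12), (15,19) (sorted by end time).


Greedy: pick earliest-ending, then skip overlaps.
Selected (4 activities): [(2, 3), (4, 5), (11, 12), (15, 19)]


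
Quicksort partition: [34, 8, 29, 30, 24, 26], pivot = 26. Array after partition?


Elements <= 26 go left of pivot.
Result: [8, 24, 26, 30, 34, 29], pivot at index 2


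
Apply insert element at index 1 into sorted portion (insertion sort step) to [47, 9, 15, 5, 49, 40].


After one pass: [9, 47, 15, 5, 49, 40]


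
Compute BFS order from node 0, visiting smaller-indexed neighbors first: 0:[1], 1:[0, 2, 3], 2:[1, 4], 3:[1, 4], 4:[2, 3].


BFS queue: start with [0]
Visit order: [0, 1, 2, 3, 4]


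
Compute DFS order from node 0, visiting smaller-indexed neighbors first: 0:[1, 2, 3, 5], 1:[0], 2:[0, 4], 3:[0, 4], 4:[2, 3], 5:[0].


DFS stack-based: start with [0]
Visit order: [0, 1, 2, 4, 3, 5]


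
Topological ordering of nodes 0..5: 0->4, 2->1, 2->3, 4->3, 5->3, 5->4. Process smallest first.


Kahn's algorithm, process smallest node first
Order: [0, 2, 1, 5, 4, 3]


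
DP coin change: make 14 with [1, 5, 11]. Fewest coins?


dp[0]=0; dp[i]=1+min(dp[i-c] for c in coins)
...dp[9]=5, dp[10]=2, dp[11]=1, dp[12]=2, dp[13]=3, dp[14]=4
Minimum coins for 14 = 4


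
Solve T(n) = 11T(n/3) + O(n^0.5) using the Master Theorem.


a=11, b=3, c=0.5. log_3(11)=2.183 > c=0.5. Case 1: O(n^log_b(a)) = O(n^2.183)
Complexity: O(n^2.183)


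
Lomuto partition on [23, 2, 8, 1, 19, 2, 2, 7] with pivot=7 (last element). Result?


Elements <= 7 go left of pivot.
Result: [2, 1, 2, 2, 7, 8, 23, 19], pivot at index 4


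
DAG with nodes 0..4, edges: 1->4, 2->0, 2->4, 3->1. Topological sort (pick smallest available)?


Kahn's algorithm, process smallest node first
Order: [2, 0, 3, 1, 4]


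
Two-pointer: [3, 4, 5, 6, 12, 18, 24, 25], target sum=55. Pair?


Two pointers: lo=0, hi=7
No pair sums to 55


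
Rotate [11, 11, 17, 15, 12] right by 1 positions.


Right rotate by 1: [12, 11, 11, 17, 15]


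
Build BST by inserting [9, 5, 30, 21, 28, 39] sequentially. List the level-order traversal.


Root = 9; build tree by BST insertion.
Level-Order traversal: [9, 5, 30, 21, 39, 28]


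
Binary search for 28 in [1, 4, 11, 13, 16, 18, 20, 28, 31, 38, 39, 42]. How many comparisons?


Search for 28:
[0,11] mid=5 arr[5]=18
[6,11] mid=8 arr[8]=31
[6,7] mid=6 arr[6]=20
[7,7] mid=7 arr[7]=28
Total: 4 comparisons


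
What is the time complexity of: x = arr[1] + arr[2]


Analysis: constant-time operation, no loop
Complexity: O(1)


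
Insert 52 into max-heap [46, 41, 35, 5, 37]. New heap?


Append 52: [46, 41, 35, 5, 37, 52]
Bubble up: swap idx 5(52) with idx 2(35); swap idx 2(52) with idx 0(46)
Result: [52, 41, 46, 5, 37, 35]


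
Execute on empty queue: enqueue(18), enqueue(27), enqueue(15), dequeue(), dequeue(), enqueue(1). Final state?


enqueue(18) -> [18]
enqueue(27) -> [18, 27]
enqueue(15) -> [18, 27, 15]
dequeue() returns 18 -> [27, 15]
dequeue() returns 27 -> [15]
enqueue(1) -> [15, 1]
Final queue (front to back): [15, 1]


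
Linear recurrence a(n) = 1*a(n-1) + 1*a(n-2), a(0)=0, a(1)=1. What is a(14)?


Build bottom-up:
...a(12)=144, a(13)=233, a(14)=1*233+1*144=377


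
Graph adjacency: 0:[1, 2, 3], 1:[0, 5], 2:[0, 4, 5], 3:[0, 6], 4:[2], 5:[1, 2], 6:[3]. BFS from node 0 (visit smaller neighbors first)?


BFS queue: start with [0]
Visit order: [0, 1, 2, 3, 5, 4, 6]


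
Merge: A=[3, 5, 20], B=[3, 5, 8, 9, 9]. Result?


Compare heads, take smaller each step.
Merged: [3, 3, 5, 5, 8, 9, 9, 20]


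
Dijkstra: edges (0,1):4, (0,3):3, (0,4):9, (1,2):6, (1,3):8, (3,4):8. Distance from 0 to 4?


Dijkstra from 0:
Distances: {0: 0, 1: 4, 2: 10, 3: 3, 4: 9}
Shortest distance to 4 = 9, path = [0, 4]


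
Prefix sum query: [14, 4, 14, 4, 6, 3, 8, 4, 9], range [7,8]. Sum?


Prefix sums: [0, 14, 18, 32, 36, 42, 45, 53, 57, 66]
Sum[7..8] = prefix[9] - prefix[7] = 66 - 53 = 13


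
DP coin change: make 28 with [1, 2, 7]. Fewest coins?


dp[0]=0; dp[i]=1+min(dp[i-c] for c in coins)
...dp[23]=4, dp[24]=5, dp[25]=5, dp[26]=6, dp[27]=6, dp[28]=4
Minimum coins for 28 = 4


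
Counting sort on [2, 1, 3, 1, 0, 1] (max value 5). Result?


Count array: [1, 3, 1, 1, 0, 0]
Reconstruct: [0, 1, 1, 1, 2, 3]


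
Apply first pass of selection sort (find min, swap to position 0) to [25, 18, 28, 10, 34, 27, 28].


After one pass: [10, 18, 28, 25, 34, 27, 28]


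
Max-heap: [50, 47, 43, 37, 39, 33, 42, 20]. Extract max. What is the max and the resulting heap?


Max = 50
Replace root with last, heapify down
Resulting heap: [47, 39, 43, 37, 20, 33, 42]


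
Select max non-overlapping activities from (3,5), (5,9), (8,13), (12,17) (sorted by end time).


Greedy: pick earliest-ending, then skip overlaps.
Selected (3 activities): [(3, 5), (5, 9), (12, 17)]


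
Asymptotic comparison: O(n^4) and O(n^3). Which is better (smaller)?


cubic grows slower than quartic
O(n^3) is asymptotically smaller; O(n^4) grows faster


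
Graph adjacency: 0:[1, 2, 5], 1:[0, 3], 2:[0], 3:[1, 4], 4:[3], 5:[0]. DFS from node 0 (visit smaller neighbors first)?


DFS stack-based: start with [0]
Visit order: [0, 1, 3, 4, 2, 5]


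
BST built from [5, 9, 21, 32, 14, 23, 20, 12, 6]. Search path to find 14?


BST root = 5
Search for 14: compare at each node
Path: [5, 9, 21, 14]


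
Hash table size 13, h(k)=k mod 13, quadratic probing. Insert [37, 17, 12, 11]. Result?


Insertions: 37->slot 11; 17->slot 4; 12->slot 12; 11->slot 2
Table: [None, None, 11, None, 17, None, None, None, None, None, None, 37, 12]


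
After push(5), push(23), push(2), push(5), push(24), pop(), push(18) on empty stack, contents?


push(5) -> [5]
push(23) -> [5, 23]
push(2) -> [5, 23, 2]
push(5) -> [5, 23, 2, 5]
push(24) -> [5, 23, 2, 5, 24]
pop() returns 24 -> [5, 23, 2, 5]
push(18) -> [5, 23, 2, 5, 18]
Final stack (bottom to top): [5, 23, 2, 5, 18]


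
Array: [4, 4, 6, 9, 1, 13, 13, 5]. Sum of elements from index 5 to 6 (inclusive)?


Prefix sums: [0, 4, 8, 14, 23, 24, 37, 50, 55]
Sum[5..6] = prefix[7] - prefix[5] = 50 - 24 = 26


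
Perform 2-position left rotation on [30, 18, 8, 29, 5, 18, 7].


Left rotate by 2: [8, 29, 5, 18, 7, 30, 18]


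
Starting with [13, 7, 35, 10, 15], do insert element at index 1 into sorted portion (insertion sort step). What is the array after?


After one pass: [7, 13, 35, 10, 15]


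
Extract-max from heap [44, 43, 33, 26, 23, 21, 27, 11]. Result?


Max = 44
Replace root with last, heapify down
Resulting heap: [43, 26, 33, 11, 23, 21, 27]


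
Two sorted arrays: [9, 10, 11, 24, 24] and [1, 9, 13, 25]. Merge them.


Compare heads, take smaller each step.
Merged: [1, 9, 9, 10, 11, 13, 24, 24, 25]


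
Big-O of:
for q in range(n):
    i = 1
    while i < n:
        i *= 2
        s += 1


Per nesting level: O(n) * O(log n) = O(n log n)
Complexity: O(n log n)


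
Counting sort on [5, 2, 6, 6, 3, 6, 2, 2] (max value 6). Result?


Count array: [0, 0, 3, 1, 0, 1, 3]
Reconstruct: [2, 2, 2, 3, 5, 6, 6, 6]


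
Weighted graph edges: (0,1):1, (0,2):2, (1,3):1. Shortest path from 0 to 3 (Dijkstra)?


Dijkstra from 0:
Distances: {0: 0, 1: 1, 2: 2, 3: 2}
Shortest distance to 3 = 2, path = [0, 1, 3]


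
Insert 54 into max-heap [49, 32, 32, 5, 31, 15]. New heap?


Append 54: [49, 32, 32, 5, 31, 15, 54]
Bubble up: swap idx 6(54) with idx 2(32); swap idx 2(54) with idx 0(49)
Result: [54, 32, 49, 5, 31, 15, 32]


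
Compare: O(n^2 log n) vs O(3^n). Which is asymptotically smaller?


n^2 log n grows slower than exponential (base 3)
O(n^2 log n) is asymptotically smaller; O(3^n) grows faster


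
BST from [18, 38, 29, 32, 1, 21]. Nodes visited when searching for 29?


BST root = 18
Search for 29: compare at each node
Path: [18, 38, 29]


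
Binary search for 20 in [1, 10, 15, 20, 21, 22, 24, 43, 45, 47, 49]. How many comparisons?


Search for 20:
[0,10] mid=5 arr[5]=22
[0,4] mid=2 arr[2]=15
[3,4] mid=3 arr[3]=20
Total: 3 comparisons


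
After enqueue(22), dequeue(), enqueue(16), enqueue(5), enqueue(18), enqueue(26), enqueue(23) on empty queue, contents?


enqueue(22) -> [22]
dequeue() returns 22 -> []
enqueue(16) -> [16]
enqueue(5) -> [16, 5]
enqueue(18) -> [16, 5, 18]
enqueue(26) -> [16, 5, 18, 26]
enqueue(23) -> [16, 5, 18, 26, 23]
Final queue (front to back): [16, 5, 18, 26, 23]


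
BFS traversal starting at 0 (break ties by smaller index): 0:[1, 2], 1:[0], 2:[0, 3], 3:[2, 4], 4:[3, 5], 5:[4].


BFS queue: start with [0]
Visit order: [0, 1, 2, 3, 4, 5]


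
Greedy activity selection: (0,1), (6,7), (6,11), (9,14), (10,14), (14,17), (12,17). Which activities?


Greedy: pick earliest-ending, then skip overlaps.
Selected (4 activities): [(0, 1), (6, 7), (9, 14), (14, 17)]


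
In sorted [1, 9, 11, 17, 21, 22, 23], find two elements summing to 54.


Two pointers: lo=0, hi=6
No pair sums to 54


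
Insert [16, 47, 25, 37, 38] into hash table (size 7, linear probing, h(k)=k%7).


Insertions: 16->slot 2; 47->slot 5; 25->slot 4; 37->slot 3; 38->slot 6
Table: [None, None, 16, 37, 25, 47, 38]


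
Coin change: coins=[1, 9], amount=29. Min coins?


dp[0]=0; dp[i]=1+min(dp[i-c] for c in coins)
...dp[24]=8, dp[25]=9, dp[26]=10, dp[27]=3, dp[28]=4, dp[29]=5
Minimum coins for 29 = 5


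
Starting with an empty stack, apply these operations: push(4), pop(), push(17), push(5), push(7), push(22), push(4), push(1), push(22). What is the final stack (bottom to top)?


push(4) -> [4]
pop() returns 4 -> []
push(17) -> [17]
push(5) -> [17, 5]
push(7) -> [17, 5, 7]
push(22) -> [17, 5, 7, 22]
push(4) -> [17, 5, 7, 22, 4]
push(1) -> [17, 5, 7, 22, 4, 1]
push(22) -> [17, 5, 7, 22, 4, 1, 22]
Final stack (bottom to top): [17, 5, 7, 22, 4, 1, 22]


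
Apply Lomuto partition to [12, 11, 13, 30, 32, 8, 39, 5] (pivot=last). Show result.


Elements <= 5 go left of pivot.
Result: [5, 11, 13, 30, 32, 8, 39, 12], pivot at index 0


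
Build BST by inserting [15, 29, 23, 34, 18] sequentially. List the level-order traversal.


Root = 15; build tree by BST insertion.
Level-Order traversal: [15, 29, 23, 34, 18]


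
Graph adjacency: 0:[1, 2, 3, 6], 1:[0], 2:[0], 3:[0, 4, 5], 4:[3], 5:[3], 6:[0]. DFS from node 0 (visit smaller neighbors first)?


DFS stack-based: start with [0]
Visit order: [0, 1, 2, 3, 4, 5, 6]


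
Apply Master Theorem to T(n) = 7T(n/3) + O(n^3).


a=7, b=3, c=3. log_3(7)=1.771 < c=3. Case 3: O(n^c) = O(n^3)
Complexity: O(n^3)


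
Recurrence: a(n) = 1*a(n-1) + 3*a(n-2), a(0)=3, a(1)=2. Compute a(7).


Build bottom-up:
...a(5)=101, a(6)=251, a(7)=1*251+3*101=554


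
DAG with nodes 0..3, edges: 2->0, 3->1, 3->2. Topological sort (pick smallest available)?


Kahn's algorithm, process smallest node first
Order: [3, 1, 2, 0]


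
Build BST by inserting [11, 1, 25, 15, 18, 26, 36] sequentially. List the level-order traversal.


Root = 11; build tree by BST insertion.
Level-Order traversal: [11, 1, 25, 15, 26, 18, 36]


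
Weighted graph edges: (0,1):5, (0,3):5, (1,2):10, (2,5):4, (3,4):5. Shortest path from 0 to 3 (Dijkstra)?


Dijkstra from 0:
Distances: {0: 0, 1: 5, 2: 15, 3: 5, 4: 10, 5: 19}
Shortest distance to 3 = 5, path = [0, 3]


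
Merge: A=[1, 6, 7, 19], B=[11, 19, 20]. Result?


Compare heads, take smaller each step.
Merged: [1, 6, 7, 11, 19, 19, 20]


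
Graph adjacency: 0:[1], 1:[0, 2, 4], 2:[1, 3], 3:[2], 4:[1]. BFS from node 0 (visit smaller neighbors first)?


BFS queue: start with [0]
Visit order: [0, 1, 2, 4, 3]


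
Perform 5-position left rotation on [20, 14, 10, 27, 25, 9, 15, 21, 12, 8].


Left rotate by 5: [9, 15, 21, 12, 8, 20, 14, 10, 27, 25]


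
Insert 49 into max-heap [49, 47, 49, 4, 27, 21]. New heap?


Append 49: [49, 47, 49, 4, 27, 21, 49]
Bubble up: no swaps needed
Result: [49, 47, 49, 4, 27, 21, 49]


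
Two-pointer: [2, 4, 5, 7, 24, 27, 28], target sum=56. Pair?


Two pointers: lo=0, hi=6
No pair sums to 56


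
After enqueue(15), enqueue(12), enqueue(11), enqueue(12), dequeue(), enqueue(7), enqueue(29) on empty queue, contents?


enqueue(15) -> [15]
enqueue(12) -> [15, 12]
enqueue(11) -> [15, 12, 11]
enqueue(12) -> [15, 12, 11, 12]
dequeue() returns 15 -> [12, 11, 12]
enqueue(7) -> [12, 11, 12, 7]
enqueue(29) -> [12, 11, 12, 7, 29]
Final queue (front to back): [12, 11, 12, 7, 29]


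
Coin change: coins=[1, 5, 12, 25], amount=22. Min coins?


dp[0]=0; dp[i]=1+min(dp[i-c] for c in coins)
...dp[17]=2, dp[18]=3, dp[19]=4, dp[20]=4, dp[21]=5, dp[22]=3
Minimum coins for 22 = 3


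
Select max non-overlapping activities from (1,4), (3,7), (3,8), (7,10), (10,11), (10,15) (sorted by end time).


Greedy: pick earliest-ending, then skip overlaps.
Selected (3 activities): [(1, 4), (7, 10), (10, 11)]


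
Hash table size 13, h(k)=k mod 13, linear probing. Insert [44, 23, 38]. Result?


Insertions: 44->slot 5; 23->slot 10; 38->slot 12
Table: [None, None, None, None, None, 44, None, None, None, None, 23, None, 38]


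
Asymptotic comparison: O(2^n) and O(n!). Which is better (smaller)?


exponential grows slower than factorial
O(2^n) is asymptotically smaller; O(n!) grows faster


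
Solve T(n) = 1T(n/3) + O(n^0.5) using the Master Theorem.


a=1, b=3, c=0.5. log_3(1)=0 < c=0.5. Case 3: O(n^c) = O(sqrt(n))
Complexity: O(sqrt(n))


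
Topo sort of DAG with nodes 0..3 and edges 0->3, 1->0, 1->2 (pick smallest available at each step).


Kahn's algorithm, process smallest node first
Order: [1, 0, 2, 3]


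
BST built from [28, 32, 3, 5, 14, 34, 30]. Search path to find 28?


BST root = 28
Search for 28: compare at each node
Path: [28]


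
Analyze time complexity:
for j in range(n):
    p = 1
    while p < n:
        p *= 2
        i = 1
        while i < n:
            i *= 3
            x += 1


Per nesting level: O(n) * O(log n) * O(log n) = O(n (log n)^2)
Complexity: O(n (log n)^2)


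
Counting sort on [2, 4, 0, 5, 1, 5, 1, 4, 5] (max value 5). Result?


Count array: [1, 2, 1, 0, 2, 3]
Reconstruct: [0, 1, 1, 2, 4, 4, 5, 5, 5]


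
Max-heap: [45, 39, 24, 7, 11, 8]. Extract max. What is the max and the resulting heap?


Max = 45
Replace root with last, heapify down
Resulting heap: [39, 11, 24, 7, 8]


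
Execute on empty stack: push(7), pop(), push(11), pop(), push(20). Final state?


push(7) -> [7]
pop() returns 7 -> []
push(11) -> [11]
pop() returns 11 -> []
push(20) -> [20]
Final stack (bottom to top): [20]


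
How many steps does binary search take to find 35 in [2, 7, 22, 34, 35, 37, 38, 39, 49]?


Search for 35:
[0,8] mid=4 arr[4]=35
Total: 1 comparisons


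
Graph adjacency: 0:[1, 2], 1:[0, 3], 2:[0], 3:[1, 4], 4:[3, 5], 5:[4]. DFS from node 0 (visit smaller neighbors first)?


DFS stack-based: start with [0]
Visit order: [0, 1, 3, 4, 5, 2]


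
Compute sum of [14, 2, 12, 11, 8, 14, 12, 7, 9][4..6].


Prefix sums: [0, 14, 16, 28, 39, 47, 61, 73, 80, 89]
Sum[4..6] = prefix[7] - prefix[4] = 73 - 39 = 34


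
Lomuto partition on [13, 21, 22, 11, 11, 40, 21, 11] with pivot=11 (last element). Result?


Elements <= 11 go left of pivot.
Result: [11, 11, 11, 13, 21, 40, 21, 22], pivot at index 2


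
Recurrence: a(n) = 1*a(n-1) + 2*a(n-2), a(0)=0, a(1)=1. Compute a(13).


Build bottom-up:
...a(11)=683, a(12)=1365, a(13)=1*1365+2*683=2731


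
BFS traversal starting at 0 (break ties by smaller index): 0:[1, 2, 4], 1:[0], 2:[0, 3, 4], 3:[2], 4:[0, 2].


BFS queue: start with [0]
Visit order: [0, 1, 2, 4, 3]


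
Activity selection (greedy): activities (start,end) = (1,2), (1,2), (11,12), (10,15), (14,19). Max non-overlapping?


Greedy: pick earliest-ending, then skip overlaps.
Selected (3 activities): [(1, 2), (11, 12), (14, 19)]


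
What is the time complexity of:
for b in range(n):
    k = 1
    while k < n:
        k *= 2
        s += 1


Per nesting level: O(n) * O(log n) = O(n log n)
Complexity: O(n log n)


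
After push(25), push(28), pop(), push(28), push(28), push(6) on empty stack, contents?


push(25) -> [25]
push(28) -> [25, 28]
pop() returns 28 -> [25]
push(28) -> [25, 28]
push(28) -> [25, 28, 28]
push(6) -> [25, 28, 28, 6]
Final stack (bottom to top): [25, 28, 28, 6]


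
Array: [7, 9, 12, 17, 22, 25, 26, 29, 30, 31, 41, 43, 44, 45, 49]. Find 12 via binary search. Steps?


Search for 12:
[0,14] mid=7 arr[7]=29
[0,6] mid=3 arr[3]=17
[0,2] mid=1 arr[1]=9
[2,2] mid=2 arr[2]=12
Total: 4 comparisons


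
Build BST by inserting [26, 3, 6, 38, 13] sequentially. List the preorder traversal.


Root = 26; build tree by BST insertion.
Preorder traversal: [26, 3, 6, 13, 38]


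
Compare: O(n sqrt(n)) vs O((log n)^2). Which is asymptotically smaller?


polylogarithmic grows slower than n^1.5
O((log n)^2) is asymptotically smaller; O(n sqrt(n)) grows faster


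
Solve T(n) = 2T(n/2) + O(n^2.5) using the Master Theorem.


a=2, b=2, c=2.5. log_2(2)=1 < c=2.5. Case 3: O(n^c) = O(n^2.500)
Complexity: O(n^2.500)


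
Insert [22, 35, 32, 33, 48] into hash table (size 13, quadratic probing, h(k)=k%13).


Insertions: 22->slot 9; 35->slot 10; 32->slot 6; 33->slot 7; 48->slot 0
Table: [48, None, None, None, None, None, 32, 33, None, 22, 35, None, None]


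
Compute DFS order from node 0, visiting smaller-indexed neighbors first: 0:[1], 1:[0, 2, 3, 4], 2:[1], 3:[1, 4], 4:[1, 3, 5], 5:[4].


DFS stack-based: start with [0]
Visit order: [0, 1, 2, 3, 4, 5]


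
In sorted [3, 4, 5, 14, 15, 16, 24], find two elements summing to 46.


Two pointers: lo=0, hi=6
No pair sums to 46


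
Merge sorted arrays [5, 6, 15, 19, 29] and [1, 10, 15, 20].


Compare heads, take smaller each step.
Merged: [1, 5, 6, 10, 15, 15, 19, 20, 29]


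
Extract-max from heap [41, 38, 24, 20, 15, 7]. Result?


Max = 41
Replace root with last, heapify down
Resulting heap: [38, 20, 24, 7, 15]


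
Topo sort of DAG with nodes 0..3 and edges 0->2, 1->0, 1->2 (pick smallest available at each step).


Kahn's algorithm, process smallest node first
Order: [1, 0, 2, 3]


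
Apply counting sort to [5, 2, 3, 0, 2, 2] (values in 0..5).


Count array: [1, 0, 3, 1, 0, 1]
Reconstruct: [0, 2, 2, 2, 3, 5]


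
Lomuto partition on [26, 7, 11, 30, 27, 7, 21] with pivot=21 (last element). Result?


Elements <= 21 go left of pivot.
Result: [7, 11, 7, 21, 27, 26, 30], pivot at index 3


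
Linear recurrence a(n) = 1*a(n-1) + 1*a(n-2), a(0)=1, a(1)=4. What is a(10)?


Build bottom-up:
...a(8)=97, a(9)=157, a(10)=1*157+1*97=254


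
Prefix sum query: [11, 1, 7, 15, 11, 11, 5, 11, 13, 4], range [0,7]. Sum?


Prefix sums: [0, 11, 12, 19, 34, 45, 56, 61, 72, 85, 89]
Sum[0..7] = prefix[8] - prefix[0] = 72 - 0 = 72


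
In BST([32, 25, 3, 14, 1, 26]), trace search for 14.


BST root = 32
Search for 14: compare at each node
Path: [32, 25, 3, 14]


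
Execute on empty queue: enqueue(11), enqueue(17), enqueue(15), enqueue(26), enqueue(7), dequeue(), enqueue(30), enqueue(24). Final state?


enqueue(11) -> [11]
enqueue(17) -> [11, 17]
enqueue(15) -> [11, 17, 15]
enqueue(26) -> [11, 17, 15, 26]
enqueue(7) -> [11, 17, 15, 26, 7]
dequeue() returns 11 -> [17, 15, 26, 7]
enqueue(30) -> [17, 15, 26, 7, 30]
enqueue(24) -> [17, 15, 26, 7, 30, 24]
Final queue (front to back): [17, 15, 26, 7, 30, 24]


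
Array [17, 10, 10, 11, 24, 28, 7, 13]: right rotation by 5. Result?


Right rotate by 5: [11, 24, 28, 7, 13, 17, 10, 10]


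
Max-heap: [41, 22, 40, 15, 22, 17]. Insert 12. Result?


Append 12: [41, 22, 40, 15, 22, 17, 12]
Bubble up: no swaps needed
Result: [41, 22, 40, 15, 22, 17, 12]


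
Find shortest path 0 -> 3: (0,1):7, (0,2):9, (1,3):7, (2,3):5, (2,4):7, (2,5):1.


Dijkstra from 0:
Distances: {0: 0, 1: 7, 2: 9, 3: 14, 4: 16, 5: 10}
Shortest distance to 3 = 14, path = [0, 1, 3]


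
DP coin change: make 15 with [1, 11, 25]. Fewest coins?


dp[0]=0; dp[i]=1+min(dp[i-c] for c in coins)
...dp[10]=10, dp[11]=1, dp[12]=2, dp[13]=3, dp[14]=4, dp[15]=5
Minimum coins for 15 = 5


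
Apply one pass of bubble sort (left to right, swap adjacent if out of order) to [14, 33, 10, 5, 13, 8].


After one pass: [14, 10, 5, 13, 8, 33]


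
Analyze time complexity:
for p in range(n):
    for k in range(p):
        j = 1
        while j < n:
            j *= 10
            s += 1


Per nesting level: O(n) * O(n) [triangular over p] * O(log n) = O(n^2 log n)
Complexity: O(n^2 log n)


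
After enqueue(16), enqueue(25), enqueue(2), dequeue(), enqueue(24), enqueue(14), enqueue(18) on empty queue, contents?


enqueue(16) -> [16]
enqueue(25) -> [16, 25]
enqueue(2) -> [16, 25, 2]
dequeue() returns 16 -> [25, 2]
enqueue(24) -> [25, 2, 24]
enqueue(14) -> [25, 2, 24, 14]
enqueue(18) -> [25, 2, 24, 14, 18]
Final queue (front to back): [25, 2, 24, 14, 18]


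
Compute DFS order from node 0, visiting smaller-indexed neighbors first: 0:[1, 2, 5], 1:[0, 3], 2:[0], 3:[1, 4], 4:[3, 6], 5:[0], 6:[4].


DFS stack-based: start with [0]
Visit order: [0, 1, 3, 4, 6, 2, 5]


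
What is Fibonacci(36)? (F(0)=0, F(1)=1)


F(n)=F(n-1)+F(n-2)
...F(34)=5702887, F(35)=9227465, F(36)=14930352


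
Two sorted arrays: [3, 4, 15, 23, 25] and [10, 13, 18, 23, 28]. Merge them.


Compare heads, take smaller each step.
Merged: [3, 4, 10, 13, 15, 18, 23, 23, 25, 28]


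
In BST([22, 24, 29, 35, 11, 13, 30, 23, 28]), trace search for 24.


BST root = 22
Search for 24: compare at each node
Path: [22, 24]


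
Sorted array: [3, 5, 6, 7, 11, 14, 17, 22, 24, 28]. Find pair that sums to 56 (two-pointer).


Two pointers: lo=0, hi=9
No pair sums to 56


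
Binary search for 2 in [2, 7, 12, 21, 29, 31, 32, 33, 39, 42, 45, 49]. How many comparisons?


Search for 2:
[0,11] mid=5 arr[5]=31
[0,4] mid=2 arr[2]=12
[0,1] mid=0 arr[0]=2
Total: 3 comparisons


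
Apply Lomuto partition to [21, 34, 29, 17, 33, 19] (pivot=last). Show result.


Elements <= 19 go left of pivot.
Result: [17, 19, 29, 21, 33, 34], pivot at index 1


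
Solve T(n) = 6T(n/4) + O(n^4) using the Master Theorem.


a=6, b=4, c=4. log_4(6)=1.292 < c=4. Case 3: O(n^c) = O(n^4)
Complexity: O(n^4)


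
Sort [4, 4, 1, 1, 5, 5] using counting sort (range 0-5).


Count array: [0, 2, 0, 0, 2, 2]
Reconstruct: [1, 1, 4, 4, 5, 5]


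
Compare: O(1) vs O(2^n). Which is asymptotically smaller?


constant grows slower than exponential
O(1) is asymptotically smaller; O(2^n) grows faster


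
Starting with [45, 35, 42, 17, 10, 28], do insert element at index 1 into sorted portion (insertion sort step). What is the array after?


After one pass: [35, 45, 42, 17, 10, 28]


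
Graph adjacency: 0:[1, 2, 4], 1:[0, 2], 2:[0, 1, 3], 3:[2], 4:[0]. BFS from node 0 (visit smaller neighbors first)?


BFS queue: start with [0]
Visit order: [0, 1, 2, 4, 3]


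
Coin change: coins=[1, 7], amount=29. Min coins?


dp[0]=0; dp[i]=1+min(dp[i-c] for c in coins)
...dp[24]=6, dp[25]=7, dp[26]=8, dp[27]=9, dp[28]=4, dp[29]=5
Minimum coins for 29 = 5


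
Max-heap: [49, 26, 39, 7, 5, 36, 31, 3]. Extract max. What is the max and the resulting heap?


Max = 49
Replace root with last, heapify down
Resulting heap: [39, 26, 36, 7, 5, 3, 31]


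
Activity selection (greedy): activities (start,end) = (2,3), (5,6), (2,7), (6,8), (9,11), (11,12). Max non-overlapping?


Greedy: pick earliest-ending, then skip overlaps.
Selected (5 activities): [(2, 3), (5, 6), (6, 8), (9, 11), (11, 12)]


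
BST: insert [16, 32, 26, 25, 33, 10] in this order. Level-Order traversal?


Root = 16; build tree by BST insertion.
Level-Order traversal: [16, 10, 32, 26, 33, 25]


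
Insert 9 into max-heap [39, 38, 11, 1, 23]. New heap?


Append 9: [39, 38, 11, 1, 23, 9]
Bubble up: no swaps needed
Result: [39, 38, 11, 1, 23, 9]


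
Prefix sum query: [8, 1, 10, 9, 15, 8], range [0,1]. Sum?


Prefix sums: [0, 8, 9, 19, 28, 43, 51]
Sum[0..1] = prefix[2] - prefix[0] = 9 - 0 = 9


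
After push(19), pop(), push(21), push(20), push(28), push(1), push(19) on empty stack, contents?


push(19) -> [19]
pop() returns 19 -> []
push(21) -> [21]
push(20) -> [21, 20]
push(28) -> [21, 20, 28]
push(1) -> [21, 20, 28, 1]
push(19) -> [21, 20, 28, 1, 19]
Final stack (bottom to top): [21, 20, 28, 1, 19]


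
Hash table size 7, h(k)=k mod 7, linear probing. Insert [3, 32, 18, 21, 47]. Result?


Insertions: 3->slot 3; 32->slot 4; 18->slot 5; 21->slot 0; 47->slot 6
Table: [21, None, None, 3, 32, 18, 47]


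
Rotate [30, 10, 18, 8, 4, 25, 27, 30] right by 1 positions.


Right rotate by 1: [30, 30, 10, 18, 8, 4, 25, 27]


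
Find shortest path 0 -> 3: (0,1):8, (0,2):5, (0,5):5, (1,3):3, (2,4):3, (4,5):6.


Dijkstra from 0:
Distances: {0: 0, 1: 8, 2: 5, 3: 11, 4: 8, 5: 5}
Shortest distance to 3 = 11, path = [0, 1, 3]


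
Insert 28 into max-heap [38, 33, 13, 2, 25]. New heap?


Append 28: [38, 33, 13, 2, 25, 28]
Bubble up: swap idx 5(28) with idx 2(13)
Result: [38, 33, 28, 2, 25, 13]


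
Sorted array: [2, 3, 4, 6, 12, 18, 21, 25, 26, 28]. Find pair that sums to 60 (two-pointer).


Two pointers: lo=0, hi=9
No pair sums to 60


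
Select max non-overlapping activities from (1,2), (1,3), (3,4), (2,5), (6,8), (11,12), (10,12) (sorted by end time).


Greedy: pick earliest-ending, then skip overlaps.
Selected (4 activities): [(1, 2), (3, 4), (6, 8), (11, 12)]


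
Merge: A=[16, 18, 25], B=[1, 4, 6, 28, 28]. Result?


Compare heads, take smaller each step.
Merged: [1, 4, 6, 16, 18, 25, 28, 28]


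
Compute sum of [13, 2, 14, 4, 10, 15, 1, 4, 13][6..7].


Prefix sums: [0, 13, 15, 29, 33, 43, 58, 59, 63, 76]
Sum[6..7] = prefix[8] - prefix[6] = 63 - 58 = 5


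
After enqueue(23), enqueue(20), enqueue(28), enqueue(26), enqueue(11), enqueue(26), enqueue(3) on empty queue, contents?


enqueue(23) -> [23]
enqueue(20) -> [23, 20]
enqueue(28) -> [23, 20, 28]
enqueue(26) -> [23, 20, 28, 26]
enqueue(11) -> [23, 20, 28, 26, 11]
enqueue(26) -> [23, 20, 28, 26, 11, 26]
enqueue(3) -> [23, 20, 28, 26, 11, 26, 3]
Final queue (front to back): [23, 20, 28, 26, 11, 26, 3]
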